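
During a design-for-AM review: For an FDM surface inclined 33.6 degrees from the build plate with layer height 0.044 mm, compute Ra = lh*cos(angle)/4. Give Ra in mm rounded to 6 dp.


Ra = 0.044 * cos(33.6) / 4 = 0.009162 mm


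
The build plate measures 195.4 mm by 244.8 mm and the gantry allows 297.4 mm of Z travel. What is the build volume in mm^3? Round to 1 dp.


V = 195.4 * 244.8 * 297.4 = 14225807.8 mm^3


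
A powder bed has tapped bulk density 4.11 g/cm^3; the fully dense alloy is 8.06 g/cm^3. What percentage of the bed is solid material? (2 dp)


Packing = (4.11/8.06)*100 = 50.99 %


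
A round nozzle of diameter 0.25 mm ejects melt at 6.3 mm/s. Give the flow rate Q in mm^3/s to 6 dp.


A = pi*(0.25/2)^2 = 0.04908739 mm^2
Q = 0.04908739 * 6.3 = 0.309251 mm^3/s


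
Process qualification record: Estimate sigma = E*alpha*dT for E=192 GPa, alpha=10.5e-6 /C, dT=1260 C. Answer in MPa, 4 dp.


sigma = 192*1000 * 10.5e-6 * 1260 = 2540.16 MPa


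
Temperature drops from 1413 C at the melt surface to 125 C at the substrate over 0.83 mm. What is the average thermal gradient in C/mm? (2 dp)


G = (1413-125)/0.83 = 1551.81 C/mm


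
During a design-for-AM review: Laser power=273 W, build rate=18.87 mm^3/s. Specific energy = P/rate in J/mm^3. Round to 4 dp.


SE = 273 / 18.87 = 14.4674 J/mm^3


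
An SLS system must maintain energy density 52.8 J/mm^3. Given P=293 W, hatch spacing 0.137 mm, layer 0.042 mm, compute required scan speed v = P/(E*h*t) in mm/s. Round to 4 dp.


v = 293 / (52.8*0.137*0.042) = 964.4147 mm/s


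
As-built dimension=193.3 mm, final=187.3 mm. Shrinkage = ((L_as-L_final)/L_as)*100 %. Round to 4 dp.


Shrinkage = ((193.3-187.3)/193.3)*100 = 3.104 %


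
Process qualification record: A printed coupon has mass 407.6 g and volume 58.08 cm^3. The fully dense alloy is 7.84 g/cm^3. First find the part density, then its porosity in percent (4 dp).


rho_part = 407.6 / 58.08 = 7.01790634 g/cm^3
Porosity = (1 - 7.01790634/7.84)*100 = 10.4859 %


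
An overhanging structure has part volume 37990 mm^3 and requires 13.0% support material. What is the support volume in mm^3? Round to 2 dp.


V_support = 37990 * 0.13 = 4938.7 mm^3


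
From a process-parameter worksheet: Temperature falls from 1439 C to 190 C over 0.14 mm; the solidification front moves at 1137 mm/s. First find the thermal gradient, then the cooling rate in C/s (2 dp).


G = (1439-190)/0.14 = 8921.42857143 C/mm
CR = 8921.42857143 * 1137 = 10143664.29 C/s


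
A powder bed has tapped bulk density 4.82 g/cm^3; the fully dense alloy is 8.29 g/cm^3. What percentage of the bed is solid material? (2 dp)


Packing = (4.82/8.29)*100 = 58.14 %


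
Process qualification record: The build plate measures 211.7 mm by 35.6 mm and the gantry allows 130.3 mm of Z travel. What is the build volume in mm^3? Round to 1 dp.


V = 211.7 * 35.6 * 130.3 = 982008.6 mm^3


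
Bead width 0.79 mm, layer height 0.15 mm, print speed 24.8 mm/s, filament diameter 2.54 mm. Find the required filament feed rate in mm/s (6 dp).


Q = 0.79 * 0.15 * 24.8 = 2.9388 mm^3/s
A_fil = pi*(2.54/2)^2 = 5.06707479 mm^2
v_feed = 2.9388 / 5.06707479 = 0.57998 mm/s


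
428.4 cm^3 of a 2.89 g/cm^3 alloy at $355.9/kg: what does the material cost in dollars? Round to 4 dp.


Mass = 428.4*2.89/1000 = 1.238076 kg
Cost = 1.238076 * 355.9 = 440.6312 $


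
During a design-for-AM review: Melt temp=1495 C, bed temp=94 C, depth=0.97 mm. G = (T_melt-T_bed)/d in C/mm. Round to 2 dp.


G = (1495-94)/0.97 = 1444.33 C/mm


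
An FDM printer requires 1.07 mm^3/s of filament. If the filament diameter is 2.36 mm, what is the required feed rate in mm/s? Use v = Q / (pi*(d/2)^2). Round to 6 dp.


A = pi*(2.36/2)^2 = 4.374354
v = 1.07 / 4.374354 = 0.244608 mm/s


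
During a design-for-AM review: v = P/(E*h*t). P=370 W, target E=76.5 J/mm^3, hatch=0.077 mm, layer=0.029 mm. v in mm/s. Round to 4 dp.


v = 370 / (76.5*0.077*0.029) = 2165.9657 mm/s


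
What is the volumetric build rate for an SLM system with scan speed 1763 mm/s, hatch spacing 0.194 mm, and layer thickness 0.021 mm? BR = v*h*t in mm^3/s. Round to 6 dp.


Rate = 1763 * 0.194 * 0.021 = 7.182462 mm^3/s


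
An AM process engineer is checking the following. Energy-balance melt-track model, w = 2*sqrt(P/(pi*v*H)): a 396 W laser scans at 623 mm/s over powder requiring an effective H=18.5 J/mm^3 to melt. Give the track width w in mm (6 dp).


w = 2*sqrt(396/(pi*623*18.5)) = 0.209157 mm


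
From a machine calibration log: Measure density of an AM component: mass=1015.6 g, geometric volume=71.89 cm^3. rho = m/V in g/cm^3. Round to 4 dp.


rho = 1015.6 / 71.89 = 14.1271 g/cm^3


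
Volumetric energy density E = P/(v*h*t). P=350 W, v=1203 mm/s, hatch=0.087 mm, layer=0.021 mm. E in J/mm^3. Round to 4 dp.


E = 350 / (1203*0.087*0.021) = 159.2443 J/mm^3


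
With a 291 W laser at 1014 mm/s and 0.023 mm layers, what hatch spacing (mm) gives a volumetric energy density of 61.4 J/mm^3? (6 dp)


h = 291 / (61.4*1014*0.023) = 0.203216 mm


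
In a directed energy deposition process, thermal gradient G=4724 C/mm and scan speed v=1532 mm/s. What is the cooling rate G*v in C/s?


CR = 4724 * 1532 = 7237168 C/s


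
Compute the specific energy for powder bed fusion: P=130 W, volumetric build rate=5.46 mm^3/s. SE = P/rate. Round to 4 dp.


SE = 130 / 5.46 = 23.8095 J/mm^3


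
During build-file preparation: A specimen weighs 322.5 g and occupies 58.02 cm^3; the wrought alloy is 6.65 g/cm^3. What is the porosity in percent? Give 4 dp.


rho_part = 322.5 / 58.02 = 5.55842813 g/cm^3
Porosity = (1 - 5.55842813/6.65)*100 = 16.4146 %


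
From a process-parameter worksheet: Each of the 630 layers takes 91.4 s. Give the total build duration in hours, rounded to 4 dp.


t = 630 * 91.4 / 3600 = 15.995 hrs


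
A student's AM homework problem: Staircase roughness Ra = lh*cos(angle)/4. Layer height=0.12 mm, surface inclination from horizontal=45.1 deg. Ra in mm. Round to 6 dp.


Ra = 0.12 * cos(45.1) / 4 = 0.021176 mm


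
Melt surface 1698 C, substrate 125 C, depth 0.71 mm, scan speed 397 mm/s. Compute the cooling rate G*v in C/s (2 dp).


G = (1698-125)/0.71 = 2215.49295775 C/mm
CR = 2215.49295775 * 397 = 879550.7 C/s


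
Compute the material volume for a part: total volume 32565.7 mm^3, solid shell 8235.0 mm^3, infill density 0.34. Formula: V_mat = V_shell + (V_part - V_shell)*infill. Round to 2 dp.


V_infill = (32565.7 - 8235.0) * 0.34 = 8272.44
V_total = 8235.0 + 8272.44 = 16507.44 mm^3


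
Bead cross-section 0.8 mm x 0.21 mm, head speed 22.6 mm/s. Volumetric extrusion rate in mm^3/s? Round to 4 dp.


Rate = 0.8 * 0.21 * 22.6 = 3.7968 mm^3/s


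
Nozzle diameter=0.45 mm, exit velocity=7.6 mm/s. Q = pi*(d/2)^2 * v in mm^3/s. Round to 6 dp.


A = pi*(0.45/2)^2 = 0.15904313 mm^2
Q = 0.15904313 * 7.6 = 1.208728 mm^3/s


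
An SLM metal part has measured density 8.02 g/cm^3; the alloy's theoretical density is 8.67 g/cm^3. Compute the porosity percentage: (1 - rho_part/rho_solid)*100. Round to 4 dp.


Porosity = (1-8.02/8.67)*100 = 7.4971 %


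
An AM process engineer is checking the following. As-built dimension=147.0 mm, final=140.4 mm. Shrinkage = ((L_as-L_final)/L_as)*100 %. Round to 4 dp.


Shrinkage = ((147.0-140.4)/147.0)*100 = 4.4898 %


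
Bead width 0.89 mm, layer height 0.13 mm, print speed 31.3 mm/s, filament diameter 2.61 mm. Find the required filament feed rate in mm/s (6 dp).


Q = 0.89 * 0.13 * 31.3 = 3.62141 mm^3/s
A_fil = pi*(2.61/2)^2 = 5.35021083 mm^2
v_feed = 3.62141 / 5.35021083 = 0.676872 mm/s


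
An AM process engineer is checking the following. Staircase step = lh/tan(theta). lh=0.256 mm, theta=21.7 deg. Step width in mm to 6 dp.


step = 0.256 / tan(21.7) = 0.6433 mm


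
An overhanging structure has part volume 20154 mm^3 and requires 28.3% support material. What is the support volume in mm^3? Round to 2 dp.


V_support = 20154 * 0.283 = 5703.58 mm^3


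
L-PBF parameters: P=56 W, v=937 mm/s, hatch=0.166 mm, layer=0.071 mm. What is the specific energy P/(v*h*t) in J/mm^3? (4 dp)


Build rate = 937 * 0.166 * 0.071 = 11.043482 mm^3/s
SE = 56 / 11.043482 = 5.0709 J/mm^3


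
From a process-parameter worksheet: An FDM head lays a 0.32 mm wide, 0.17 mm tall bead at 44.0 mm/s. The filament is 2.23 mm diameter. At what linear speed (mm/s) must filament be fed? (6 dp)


Q = 0.32 * 0.17 * 44.0 = 2.3936 mm^3/s
A_fil = pi*(2.23/2)^2 = 3.90570653 mm^2
v_feed = 2.3936 / 3.90570653 = 0.612847 mm/s


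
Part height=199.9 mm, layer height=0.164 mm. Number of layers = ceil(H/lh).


Layers = ceil(199.9/0.164) = 1219


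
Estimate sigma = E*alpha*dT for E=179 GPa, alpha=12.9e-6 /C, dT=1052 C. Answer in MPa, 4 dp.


sigma = 179*1000 * 12.9e-6 * 1052 = 2429.1732 MPa


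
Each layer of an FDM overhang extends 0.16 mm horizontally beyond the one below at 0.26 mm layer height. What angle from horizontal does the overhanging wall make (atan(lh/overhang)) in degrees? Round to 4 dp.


angle = atan(0.26/0.16) = 58.3925 degrees


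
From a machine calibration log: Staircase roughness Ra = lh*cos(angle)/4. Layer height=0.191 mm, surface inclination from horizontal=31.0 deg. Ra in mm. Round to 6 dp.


Ra = 0.191 * cos(31.0) / 4 = 0.04093 mm


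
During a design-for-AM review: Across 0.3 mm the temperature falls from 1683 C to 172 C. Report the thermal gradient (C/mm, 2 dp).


G = (1683-172)/0.3 = 5036.67 C/mm


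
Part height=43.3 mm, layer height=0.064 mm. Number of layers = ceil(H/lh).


Layers = ceil(43.3/0.064) = 677


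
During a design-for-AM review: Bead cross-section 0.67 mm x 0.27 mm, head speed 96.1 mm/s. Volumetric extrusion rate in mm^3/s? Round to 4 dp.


Rate = 0.67 * 0.27 * 96.1 = 17.3845 mm^3/s


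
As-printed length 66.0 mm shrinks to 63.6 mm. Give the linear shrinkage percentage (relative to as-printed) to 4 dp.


Shrinkage = ((66.0-63.6)/66.0)*100 = 3.6364 %


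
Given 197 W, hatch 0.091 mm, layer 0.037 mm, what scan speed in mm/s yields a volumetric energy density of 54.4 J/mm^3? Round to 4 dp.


v = 197 / (54.4*0.091*0.037) = 1075.5342 mm/s


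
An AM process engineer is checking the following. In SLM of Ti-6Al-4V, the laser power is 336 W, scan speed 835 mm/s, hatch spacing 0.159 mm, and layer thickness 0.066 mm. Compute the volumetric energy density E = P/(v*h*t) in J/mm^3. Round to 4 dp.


E = 336 / (835*0.159*0.066) = 38.3453 J/mm^3


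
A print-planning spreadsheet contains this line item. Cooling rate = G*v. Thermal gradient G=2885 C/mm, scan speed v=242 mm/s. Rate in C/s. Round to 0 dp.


CR = 2885 * 242 = 698170 C/s


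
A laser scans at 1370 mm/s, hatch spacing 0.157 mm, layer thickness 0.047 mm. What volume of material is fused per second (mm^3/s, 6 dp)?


Rate = 1370 * 0.157 * 0.047 = 10.10923 mm^3/s


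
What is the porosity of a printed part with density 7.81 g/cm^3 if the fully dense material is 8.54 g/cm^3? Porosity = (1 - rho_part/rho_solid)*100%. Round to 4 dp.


Porosity = (1-7.81/8.54)*100 = 8.548 %


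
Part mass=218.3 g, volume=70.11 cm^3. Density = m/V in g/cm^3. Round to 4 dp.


rho = 218.3 / 70.11 = 3.1137 g/cm^3


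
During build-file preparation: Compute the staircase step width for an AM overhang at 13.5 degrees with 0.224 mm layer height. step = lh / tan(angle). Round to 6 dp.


step = 0.224 / tan(13.5) = 0.933027 mm


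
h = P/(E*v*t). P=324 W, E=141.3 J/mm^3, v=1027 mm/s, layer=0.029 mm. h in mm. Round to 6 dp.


h = 324 / (141.3*1027*0.029) = 0.07699 mm


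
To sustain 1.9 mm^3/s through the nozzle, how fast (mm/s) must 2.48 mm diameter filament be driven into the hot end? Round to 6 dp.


A = pi*(2.48/2)^2 = 4.830513
v = 1.9 / 4.830513 = 0.393333 mm/s


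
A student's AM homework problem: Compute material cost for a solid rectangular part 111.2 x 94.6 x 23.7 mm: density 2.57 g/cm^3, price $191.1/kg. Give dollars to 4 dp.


V = 111.2 * 94.6 * 23.7 = 249312.624 mm^3 = 249.312624 cm^3
Mass = 249.312624 * 2.57 / 1000 = 0.64073344 kg
Cost = 0.64073344 * 191.1 = 122.4442 $


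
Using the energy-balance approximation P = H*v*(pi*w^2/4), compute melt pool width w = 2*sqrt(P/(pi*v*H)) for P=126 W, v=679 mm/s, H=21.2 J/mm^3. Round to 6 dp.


w = 2*sqrt(126/(pi*679*21.2)) = 0.105569 mm


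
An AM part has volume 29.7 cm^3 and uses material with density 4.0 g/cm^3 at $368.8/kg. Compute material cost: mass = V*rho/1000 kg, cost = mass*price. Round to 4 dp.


Mass = 29.7*4.0/1000 = 0.1188 kg
Cost = 0.1188 * 368.8 = 43.8134 $


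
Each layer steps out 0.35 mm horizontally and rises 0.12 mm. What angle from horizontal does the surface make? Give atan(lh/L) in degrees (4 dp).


angle = atan(0.12/0.35) = 18.9246 degrees


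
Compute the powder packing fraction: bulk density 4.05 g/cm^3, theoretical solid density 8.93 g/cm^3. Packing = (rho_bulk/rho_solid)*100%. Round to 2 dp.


Packing = (4.05/8.93)*100 = 45.35 %


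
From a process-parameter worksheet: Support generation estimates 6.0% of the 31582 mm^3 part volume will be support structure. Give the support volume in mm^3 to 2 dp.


V_support = 31582 * 0.06 = 1894.92 mm^3


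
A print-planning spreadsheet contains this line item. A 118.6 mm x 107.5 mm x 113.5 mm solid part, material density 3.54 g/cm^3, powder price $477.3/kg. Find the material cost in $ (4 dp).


V = 118.6 * 107.5 * 113.5 = 1447068.25 mm^3 = 1447.06825 cm^3
Mass = 1447.06825 * 3.54 / 1000 = 5.12262161 kg
Cost = 5.12262161 * 477.3 = 2445.0273 $


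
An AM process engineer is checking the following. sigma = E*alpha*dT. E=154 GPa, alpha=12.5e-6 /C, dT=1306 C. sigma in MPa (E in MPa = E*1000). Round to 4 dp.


sigma = 154*1000 * 12.5e-6 * 1306 = 2514.05 MPa


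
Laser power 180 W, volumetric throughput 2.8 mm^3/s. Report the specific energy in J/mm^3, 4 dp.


SE = 180 / 2.8 = 64.2857 J/mm^3


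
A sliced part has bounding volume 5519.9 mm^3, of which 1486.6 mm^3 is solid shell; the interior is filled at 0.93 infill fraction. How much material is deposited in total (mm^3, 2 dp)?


V_infill = (5519.9 - 1486.6) * 0.93 = 3750.97
V_total = 1486.6 + 3750.97 = 5237.57 mm^3


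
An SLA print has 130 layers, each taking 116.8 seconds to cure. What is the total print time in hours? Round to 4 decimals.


t = 130 * 116.8 / 3600 = 4.2178 hrs


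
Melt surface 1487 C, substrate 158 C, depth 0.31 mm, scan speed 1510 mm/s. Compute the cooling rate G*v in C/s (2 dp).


G = (1487-158)/0.31 = 4287.09677419 C/mm
CR = 4287.09677419 * 1510 = 6473516.13 C/s


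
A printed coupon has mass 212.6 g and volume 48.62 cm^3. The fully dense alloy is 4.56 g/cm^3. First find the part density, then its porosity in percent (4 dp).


rho_part = 212.6 / 48.62 = 4.37268614 g/cm^3
Porosity = (1 - 4.37268614/4.56)*100 = 4.1078 %


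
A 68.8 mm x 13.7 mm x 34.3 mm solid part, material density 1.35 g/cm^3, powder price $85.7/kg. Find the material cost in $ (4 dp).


V = 68.8 * 13.7 * 34.3 = 32329.808 mm^3 = 32.329808 cm^3
Mass = 32.329808 * 1.35 / 1000 = 0.04364524 kg
Cost = 0.04364524 * 85.7 = 3.7404 $


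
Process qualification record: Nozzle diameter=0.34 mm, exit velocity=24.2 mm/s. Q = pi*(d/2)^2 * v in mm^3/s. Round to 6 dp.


A = pi*(0.34/2)^2 = 0.09079203 mm^2
Q = 0.09079203 * 24.2 = 2.197167 mm^3/s


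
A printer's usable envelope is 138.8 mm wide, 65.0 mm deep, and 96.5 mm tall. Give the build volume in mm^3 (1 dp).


V = 138.8 * 65.0 * 96.5 = 870623.0 mm^3


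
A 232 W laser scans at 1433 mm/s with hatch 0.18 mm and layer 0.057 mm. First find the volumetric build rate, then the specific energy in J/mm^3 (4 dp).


Build rate = 1433 * 0.18 * 0.057 = 14.70258 mm^3/s
SE = 232 / 14.70258 = 15.7795 J/mm^3


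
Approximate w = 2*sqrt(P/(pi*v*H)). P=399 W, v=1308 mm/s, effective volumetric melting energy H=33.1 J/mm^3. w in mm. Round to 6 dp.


w = 2*sqrt(399/(pi*1308*33.1)) = 0.108324 mm


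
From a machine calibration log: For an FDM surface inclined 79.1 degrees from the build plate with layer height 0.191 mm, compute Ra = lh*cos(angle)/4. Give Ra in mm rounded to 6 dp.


Ra = 0.191 * cos(79.1) / 4 = 0.009029 mm


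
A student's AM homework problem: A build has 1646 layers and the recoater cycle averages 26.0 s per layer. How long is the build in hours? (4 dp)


t = 1646 * 26.0 / 3600 = 11.8878 hrs


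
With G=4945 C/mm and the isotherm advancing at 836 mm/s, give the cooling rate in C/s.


CR = 4945 * 836 = 4134020 C/s


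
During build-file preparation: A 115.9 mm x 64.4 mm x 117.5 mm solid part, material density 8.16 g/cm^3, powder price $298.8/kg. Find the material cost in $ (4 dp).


V = 115.9 * 64.4 * 117.5 = 877015.3 mm^3 = 877.0153 cm^3
Mass = 877.0153 * 8.16 / 1000 = 7.15644485 kg
Cost = 7.15644485 * 298.8 = 2138.3457 $


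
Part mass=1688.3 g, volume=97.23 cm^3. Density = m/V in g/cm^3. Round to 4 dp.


rho = 1688.3 / 97.23 = 17.364 g/cm^3


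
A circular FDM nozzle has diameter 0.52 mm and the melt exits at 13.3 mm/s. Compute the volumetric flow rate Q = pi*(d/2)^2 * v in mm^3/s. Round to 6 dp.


A = pi*(0.52/2)^2 = 0.21237166 mm^2
Q = 0.21237166 * 13.3 = 2.824543 mm^3/s


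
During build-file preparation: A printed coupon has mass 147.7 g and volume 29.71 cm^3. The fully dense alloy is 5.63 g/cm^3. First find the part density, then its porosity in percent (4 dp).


rho_part = 147.7 / 29.71 = 4.9713901 g/cm^3
Porosity = (1 - 4.9713901/5.63)*100 = 11.6982 %


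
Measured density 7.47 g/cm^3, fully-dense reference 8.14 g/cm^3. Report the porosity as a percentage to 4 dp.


Porosity = (1-7.47/8.14)*100 = 8.231 %


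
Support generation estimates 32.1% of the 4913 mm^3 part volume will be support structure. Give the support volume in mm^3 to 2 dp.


V_support = 4913 * 0.321 = 1577.07 mm^3


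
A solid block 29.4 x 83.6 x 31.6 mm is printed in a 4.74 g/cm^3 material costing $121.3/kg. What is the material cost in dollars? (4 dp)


V = 29.4 * 83.6 * 31.6 = 77667.744 mm^3 = 77.667744 cm^3
Mass = 77.667744 * 4.74 / 1000 = 0.36814511 kg
Cost = 0.36814511 * 121.3 = 44.656 $


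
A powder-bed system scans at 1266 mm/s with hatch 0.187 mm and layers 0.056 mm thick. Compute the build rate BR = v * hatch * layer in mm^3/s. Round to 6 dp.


Rate = 1266 * 0.187 * 0.056 = 13.257552 mm^3/s


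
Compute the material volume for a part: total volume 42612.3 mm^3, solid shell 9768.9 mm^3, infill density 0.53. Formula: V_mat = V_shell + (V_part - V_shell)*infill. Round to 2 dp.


V_infill = (42612.3 - 9768.9) * 0.53 = 17407.0
V_total = 9768.9 + 17407.0 = 27175.9 mm^3


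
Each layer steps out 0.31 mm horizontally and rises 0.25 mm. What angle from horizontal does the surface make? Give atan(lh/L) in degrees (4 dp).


angle = atan(0.25/0.31) = 38.8845 degrees


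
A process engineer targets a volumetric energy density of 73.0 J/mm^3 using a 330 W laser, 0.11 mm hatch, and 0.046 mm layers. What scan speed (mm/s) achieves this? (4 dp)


v = 330 / (73.0*0.11*0.046) = 893.3889 mm/s


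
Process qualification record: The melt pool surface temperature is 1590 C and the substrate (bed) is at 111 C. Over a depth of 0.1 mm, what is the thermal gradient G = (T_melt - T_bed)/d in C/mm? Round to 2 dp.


G = (1590-111)/0.1 = 14790.0 C/mm


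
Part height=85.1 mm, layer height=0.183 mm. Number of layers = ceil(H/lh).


Layers = ceil(85.1/0.183) = 466


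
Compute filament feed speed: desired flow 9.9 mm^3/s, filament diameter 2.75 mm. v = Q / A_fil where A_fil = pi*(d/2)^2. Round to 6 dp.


A = pi*(2.75/2)^2 = 5.939574
v = 9.9 / 5.939574 = 1.666786 mm/s


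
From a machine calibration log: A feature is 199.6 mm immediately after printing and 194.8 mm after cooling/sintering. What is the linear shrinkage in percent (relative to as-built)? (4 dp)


Shrinkage = ((199.6-194.8)/199.6)*100 = 2.4048 %


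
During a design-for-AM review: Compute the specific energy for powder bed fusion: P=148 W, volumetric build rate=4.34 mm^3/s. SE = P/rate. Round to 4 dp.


SE = 148 / 4.34 = 34.1014 J/mm^3


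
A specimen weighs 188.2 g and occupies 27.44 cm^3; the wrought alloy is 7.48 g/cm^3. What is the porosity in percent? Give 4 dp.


rho_part = 188.2 / 27.44 = 6.85860058 g/cm^3
Porosity = (1 - 6.85860058/7.48)*100 = 8.3075 %


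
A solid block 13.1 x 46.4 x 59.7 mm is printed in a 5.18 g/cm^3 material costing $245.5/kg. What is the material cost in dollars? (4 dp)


V = 13.1 * 46.4 * 59.7 = 36288.048 mm^3 = 36.288048 cm^3
Mass = 36.288048 * 5.18 / 1000 = 0.18797209 kg
Cost = 0.18797209 * 245.5 = 46.1471 $


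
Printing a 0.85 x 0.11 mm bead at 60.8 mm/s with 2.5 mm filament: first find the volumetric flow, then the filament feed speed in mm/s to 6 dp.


Q = 0.85 * 0.11 * 60.8 = 5.6848 mm^3/s
A_fil = pi*(2.5/2)^2 = 4.90873852 mm^2
v_feed = 5.6848 / 4.90873852 = 1.158098 mm/s


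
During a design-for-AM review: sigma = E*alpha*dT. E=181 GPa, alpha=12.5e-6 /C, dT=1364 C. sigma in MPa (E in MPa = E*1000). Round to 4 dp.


sigma = 181*1000 * 12.5e-6 * 1364 = 3086.05 MPa


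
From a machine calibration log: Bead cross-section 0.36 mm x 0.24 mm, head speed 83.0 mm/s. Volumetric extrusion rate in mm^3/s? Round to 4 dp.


Rate = 0.36 * 0.24 * 83.0 = 7.1712 mm^3/s


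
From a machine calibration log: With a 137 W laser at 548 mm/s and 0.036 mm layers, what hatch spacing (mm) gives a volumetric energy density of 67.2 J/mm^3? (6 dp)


h = 137 / (67.2*548*0.036) = 0.10334 mm


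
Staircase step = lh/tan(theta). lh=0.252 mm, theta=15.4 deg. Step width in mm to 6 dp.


step = 0.252 / tan(15.4) = 0.91488 mm


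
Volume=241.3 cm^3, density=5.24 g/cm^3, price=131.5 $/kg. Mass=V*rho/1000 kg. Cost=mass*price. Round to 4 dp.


Mass = 241.3*5.24/1000 = 1.264412 kg
Cost = 1.264412 * 131.5 = 166.2702 $


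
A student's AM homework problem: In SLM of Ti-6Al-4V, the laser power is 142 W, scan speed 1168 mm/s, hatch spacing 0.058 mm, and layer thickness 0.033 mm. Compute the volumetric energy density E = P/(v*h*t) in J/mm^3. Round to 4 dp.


E = 142 / (1168*0.058*0.033) = 63.519 J/mm^3


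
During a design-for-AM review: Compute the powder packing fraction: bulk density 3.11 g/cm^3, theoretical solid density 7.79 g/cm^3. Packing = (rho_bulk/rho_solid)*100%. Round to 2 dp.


Packing = (3.11/7.79)*100 = 39.92 %


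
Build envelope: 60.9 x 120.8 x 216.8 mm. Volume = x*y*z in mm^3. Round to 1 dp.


V = 60.9 * 120.8 * 216.8 = 1594936.9 mm^3


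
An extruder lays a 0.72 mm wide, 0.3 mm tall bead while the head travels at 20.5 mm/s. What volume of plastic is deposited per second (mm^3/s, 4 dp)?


Rate = 0.72 * 0.3 * 20.5 = 4.428 mm^3/s


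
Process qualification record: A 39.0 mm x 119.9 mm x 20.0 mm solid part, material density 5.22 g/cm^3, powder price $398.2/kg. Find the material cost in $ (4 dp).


V = 39.0 * 119.9 * 20.0 = 93522.0 mm^3 = 93.522 cm^3
Mass = 93.522 * 5.22 / 1000 = 0.48818484 kg
Cost = 0.48818484 * 398.2 = 194.3952 $


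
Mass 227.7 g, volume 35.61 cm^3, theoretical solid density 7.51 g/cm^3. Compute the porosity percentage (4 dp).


rho_part = 227.7 / 35.61 = 6.39427127 g/cm^3
Porosity = (1 - 6.39427127/7.51)*100 = 14.8566 %


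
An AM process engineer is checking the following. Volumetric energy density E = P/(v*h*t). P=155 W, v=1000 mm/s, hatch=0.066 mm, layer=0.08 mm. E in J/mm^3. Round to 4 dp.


E = 155 / (1000*0.066*0.08) = 29.3561 J/mm^3


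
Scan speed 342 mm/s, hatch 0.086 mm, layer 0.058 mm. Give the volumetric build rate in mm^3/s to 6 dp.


Rate = 342 * 0.086 * 0.058 = 1.705896 mm^3/s


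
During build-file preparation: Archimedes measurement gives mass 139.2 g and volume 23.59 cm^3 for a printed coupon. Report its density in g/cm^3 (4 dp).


rho = 139.2 / 23.59 = 5.9008 g/cm^3


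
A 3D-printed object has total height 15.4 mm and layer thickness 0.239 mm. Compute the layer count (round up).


Layers = ceil(15.4/0.239) = 65


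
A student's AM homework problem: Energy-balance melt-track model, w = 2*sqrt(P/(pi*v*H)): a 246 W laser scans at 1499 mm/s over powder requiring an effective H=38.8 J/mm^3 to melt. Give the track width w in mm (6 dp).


w = 2*sqrt(246/(pi*1499*38.8)) = 0.073385 mm


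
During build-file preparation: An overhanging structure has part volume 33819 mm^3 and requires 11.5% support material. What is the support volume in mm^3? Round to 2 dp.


V_support = 33819 * 0.115 = 3889.19 mm^3


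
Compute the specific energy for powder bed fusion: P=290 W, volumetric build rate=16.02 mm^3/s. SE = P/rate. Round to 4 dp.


SE = 290 / 16.02 = 18.1024 J/mm^3


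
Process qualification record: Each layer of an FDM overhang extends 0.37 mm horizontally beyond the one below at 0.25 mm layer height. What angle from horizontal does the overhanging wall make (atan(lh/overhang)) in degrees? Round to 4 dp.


angle = atan(0.25/0.37) = 34.0459 degrees


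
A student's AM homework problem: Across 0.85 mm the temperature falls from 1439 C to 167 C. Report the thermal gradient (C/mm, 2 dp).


G = (1439-167)/0.85 = 1496.47 C/mm


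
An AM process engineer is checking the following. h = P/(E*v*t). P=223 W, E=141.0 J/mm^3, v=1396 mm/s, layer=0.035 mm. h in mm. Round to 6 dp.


h = 223 / (141.0*1396*0.035) = 0.032369 mm


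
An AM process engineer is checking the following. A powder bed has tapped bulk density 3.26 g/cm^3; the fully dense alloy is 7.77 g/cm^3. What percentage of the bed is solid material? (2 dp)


Packing = (3.26/7.77)*100 = 41.96 %


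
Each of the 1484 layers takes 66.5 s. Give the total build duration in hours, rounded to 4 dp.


t = 1484 * 66.5 / 3600 = 27.4128 hrs


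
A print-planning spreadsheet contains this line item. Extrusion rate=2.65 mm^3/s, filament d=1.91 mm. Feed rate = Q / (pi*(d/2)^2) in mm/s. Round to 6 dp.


A = pi*(1.91/2)^2 = 2.865211
v = 2.65 / 2.865211 = 0.924888 mm/s


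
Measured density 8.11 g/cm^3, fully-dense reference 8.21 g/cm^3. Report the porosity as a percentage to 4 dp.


Porosity = (1-8.11/8.21)*100 = 1.218 %


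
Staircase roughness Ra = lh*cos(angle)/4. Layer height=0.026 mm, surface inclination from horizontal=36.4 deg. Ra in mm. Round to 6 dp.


Ra = 0.026 * cos(36.4) / 4 = 0.005232 mm


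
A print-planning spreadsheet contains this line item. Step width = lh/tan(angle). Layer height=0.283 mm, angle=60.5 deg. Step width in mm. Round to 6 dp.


step = 0.283 / tan(60.5) = 0.160114 mm


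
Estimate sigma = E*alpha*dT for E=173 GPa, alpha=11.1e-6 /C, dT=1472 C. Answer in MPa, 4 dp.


sigma = 173*1000 * 11.1e-6 * 1472 = 2826.6816 MPa


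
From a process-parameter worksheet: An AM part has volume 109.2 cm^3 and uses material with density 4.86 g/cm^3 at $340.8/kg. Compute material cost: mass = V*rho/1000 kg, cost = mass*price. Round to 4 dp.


Mass = 109.2*4.86/1000 = 0.530712 kg
Cost = 0.530712 * 340.8 = 180.8666 $


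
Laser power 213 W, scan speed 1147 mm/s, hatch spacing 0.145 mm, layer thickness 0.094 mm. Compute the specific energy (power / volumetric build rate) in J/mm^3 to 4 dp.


Build rate = 1147 * 0.145 * 0.094 = 15.63361 mm^3/s
SE = 213 / 15.63361 = 13.6245 J/mm^3


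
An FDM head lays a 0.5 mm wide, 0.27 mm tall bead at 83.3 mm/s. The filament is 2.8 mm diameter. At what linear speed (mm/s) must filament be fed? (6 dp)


Q = 0.5 * 0.27 * 83.3 = 11.2455 mm^3/s
A_fil = pi*(2.8/2)^2 = 6.1575216 mm^2
v_feed = 11.2455 / 6.1575216 = 1.826303 mm/s


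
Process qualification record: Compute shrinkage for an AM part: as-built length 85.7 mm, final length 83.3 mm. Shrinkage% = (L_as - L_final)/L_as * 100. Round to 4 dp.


Shrinkage = ((85.7-83.3)/85.7)*100 = 2.8005 %


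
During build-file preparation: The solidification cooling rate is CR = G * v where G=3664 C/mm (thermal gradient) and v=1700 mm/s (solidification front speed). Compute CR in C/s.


CR = 3664 * 1700 = 6228800 C/s


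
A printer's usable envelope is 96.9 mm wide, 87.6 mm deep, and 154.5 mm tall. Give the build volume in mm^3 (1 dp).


V = 96.9 * 87.6 * 154.5 = 1311464.0 mm^3


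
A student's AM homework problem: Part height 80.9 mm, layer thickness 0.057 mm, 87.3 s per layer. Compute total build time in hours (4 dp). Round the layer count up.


Layers = ceil(80.9/0.057) = 1420
t = 1420 * 87.3 / 3600 = 34.435 hrs


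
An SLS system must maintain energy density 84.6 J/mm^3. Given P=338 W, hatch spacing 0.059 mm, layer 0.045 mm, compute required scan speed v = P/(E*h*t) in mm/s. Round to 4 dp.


v = 338 / (84.6*0.059*0.045) = 1504.8105 mm/s


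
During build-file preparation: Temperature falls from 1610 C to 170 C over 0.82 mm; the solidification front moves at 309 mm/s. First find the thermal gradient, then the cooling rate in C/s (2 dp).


G = (1610-170)/0.82 = 1756.09756098 C/mm
CR = 1756.09756098 * 309 = 542634.15 C/s


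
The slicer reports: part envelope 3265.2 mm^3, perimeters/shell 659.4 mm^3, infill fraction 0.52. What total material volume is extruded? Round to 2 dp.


V_infill = (3265.2 - 659.4) * 0.52 = 1355.02
V_total = 659.4 + 1355.02 = 2014.42 mm^3


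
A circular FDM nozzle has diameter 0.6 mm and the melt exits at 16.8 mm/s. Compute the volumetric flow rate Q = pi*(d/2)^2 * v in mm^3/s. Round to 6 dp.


A = pi*(0.6/2)^2 = 0.28274334 mm^2
Q = 0.28274334 * 16.8 = 4.750088 mm^3/s


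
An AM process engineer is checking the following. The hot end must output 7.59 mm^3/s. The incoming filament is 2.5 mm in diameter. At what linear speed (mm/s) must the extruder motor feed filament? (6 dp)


A = pi*(2.5/2)^2 = 4.908739
v = 7.59 / 4.908739 = 1.546222 mm/s


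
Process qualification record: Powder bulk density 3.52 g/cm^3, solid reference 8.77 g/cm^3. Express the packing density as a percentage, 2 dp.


Packing = (3.52/8.77)*100 = 40.14 %


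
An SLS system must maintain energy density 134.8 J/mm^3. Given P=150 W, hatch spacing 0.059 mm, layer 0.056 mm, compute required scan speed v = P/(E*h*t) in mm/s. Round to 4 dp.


v = 150 / (134.8*0.059*0.056) = 336.7917 mm/s


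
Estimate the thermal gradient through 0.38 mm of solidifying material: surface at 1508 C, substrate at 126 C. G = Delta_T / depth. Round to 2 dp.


G = (1508-126)/0.38 = 3636.84 C/mm


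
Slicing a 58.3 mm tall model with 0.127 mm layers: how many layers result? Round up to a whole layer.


Layers = ceil(58.3/0.127) = 460


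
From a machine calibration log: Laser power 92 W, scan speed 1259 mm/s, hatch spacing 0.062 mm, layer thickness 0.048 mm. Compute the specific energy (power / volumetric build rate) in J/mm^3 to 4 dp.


Build rate = 1259 * 0.062 * 0.048 = 3.746784 mm^3/s
SE = 92 / 3.746784 = 24.5544 J/mm^3


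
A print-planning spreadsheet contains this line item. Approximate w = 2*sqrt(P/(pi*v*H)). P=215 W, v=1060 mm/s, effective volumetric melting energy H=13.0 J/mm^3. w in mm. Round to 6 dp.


w = 2*sqrt(215/(pi*1060*13.0)) = 0.140945 mm


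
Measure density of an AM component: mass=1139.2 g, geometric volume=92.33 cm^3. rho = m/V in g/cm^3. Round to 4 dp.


rho = 1139.2 / 92.33 = 12.3384 g/cm^3


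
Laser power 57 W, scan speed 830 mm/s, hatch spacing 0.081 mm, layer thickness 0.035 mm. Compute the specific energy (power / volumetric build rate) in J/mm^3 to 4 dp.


Build rate = 830 * 0.081 * 0.035 = 2.35305 mm^3/s
SE = 57 / 2.35305 = 24.2239 J/mm^3


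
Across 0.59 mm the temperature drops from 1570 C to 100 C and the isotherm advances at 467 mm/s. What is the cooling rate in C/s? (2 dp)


G = (1570-100)/0.59 = 2491.52542373 C/mm
CR = 2491.52542373 * 467 = 1163542.37 C/s


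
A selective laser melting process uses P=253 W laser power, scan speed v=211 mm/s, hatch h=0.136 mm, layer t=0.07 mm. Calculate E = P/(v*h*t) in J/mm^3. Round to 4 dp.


E = 253 / (211*0.136*0.07) = 125.9509 J/mm^3


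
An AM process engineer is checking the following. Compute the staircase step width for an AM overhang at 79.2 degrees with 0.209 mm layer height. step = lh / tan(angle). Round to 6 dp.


step = 0.209 / tan(79.2) = 0.039869 mm


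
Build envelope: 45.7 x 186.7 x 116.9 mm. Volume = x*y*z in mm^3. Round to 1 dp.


V = 45.7 * 186.7 * 116.9 = 997413.0 mm^3


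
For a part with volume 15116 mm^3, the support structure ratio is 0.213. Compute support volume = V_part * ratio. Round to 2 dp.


V_support = 15116 * 0.213 = 3219.71 mm^3


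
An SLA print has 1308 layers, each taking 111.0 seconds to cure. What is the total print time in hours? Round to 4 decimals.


t = 1308 * 111.0 / 3600 = 40.33 hrs


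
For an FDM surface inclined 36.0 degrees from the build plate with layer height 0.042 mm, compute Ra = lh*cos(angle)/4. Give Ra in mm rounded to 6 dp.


Ra = 0.042 * cos(36.0) / 4 = 0.008495 mm


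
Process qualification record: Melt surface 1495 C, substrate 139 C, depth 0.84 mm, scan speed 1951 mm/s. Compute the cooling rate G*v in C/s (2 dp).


G = (1495-139)/0.84 = 1614.28571429 C/mm
CR = 1614.28571429 * 1951 = 3149471.43 C/s


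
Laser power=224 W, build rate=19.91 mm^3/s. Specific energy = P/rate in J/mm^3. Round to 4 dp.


SE = 224 / 19.91 = 11.2506 J/mm^3


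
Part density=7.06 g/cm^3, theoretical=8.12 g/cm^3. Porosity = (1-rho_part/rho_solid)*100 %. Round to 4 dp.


Porosity = (1-7.06/8.12)*100 = 13.0542 %


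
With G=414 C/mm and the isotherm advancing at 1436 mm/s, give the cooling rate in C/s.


CR = 414 * 1436 = 594504 C/s


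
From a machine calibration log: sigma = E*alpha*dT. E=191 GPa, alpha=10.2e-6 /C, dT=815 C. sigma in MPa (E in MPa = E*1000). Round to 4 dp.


sigma = 191*1000 * 10.2e-6 * 815 = 1587.783 MPa


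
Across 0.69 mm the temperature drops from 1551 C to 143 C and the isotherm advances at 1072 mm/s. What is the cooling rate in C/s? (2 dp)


G = (1551-143)/0.69 = 2040.57971014 C/mm
CR = 2040.57971014 * 1072 = 2187501.45 C/s


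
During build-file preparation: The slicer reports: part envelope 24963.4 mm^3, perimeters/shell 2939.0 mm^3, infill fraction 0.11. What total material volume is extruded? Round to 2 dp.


V_infill = (24963.4 - 2939.0) * 0.11 = 2422.68
V_total = 2939.0 + 2422.68 = 5361.68 mm^3


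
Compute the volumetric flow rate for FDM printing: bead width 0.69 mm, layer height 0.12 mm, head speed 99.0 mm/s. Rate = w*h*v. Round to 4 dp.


Rate = 0.69 * 0.12 * 99.0 = 8.1972 mm^3/s


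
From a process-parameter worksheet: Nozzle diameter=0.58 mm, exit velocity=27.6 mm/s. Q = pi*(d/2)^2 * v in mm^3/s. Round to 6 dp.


A = pi*(0.58/2)^2 = 0.26420794 mm^2
Q = 0.26420794 * 27.6 = 7.292139 mm^3/s


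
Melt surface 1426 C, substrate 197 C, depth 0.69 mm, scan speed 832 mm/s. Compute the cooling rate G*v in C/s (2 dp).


G = (1426-197)/0.69 = 1781.15942029 C/mm
CR = 1781.15942029 * 832 = 1481924.64 C/s


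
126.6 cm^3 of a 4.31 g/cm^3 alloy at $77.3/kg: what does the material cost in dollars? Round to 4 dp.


Mass = 126.6*4.31/1000 = 0.545646 kg
Cost = 0.545646 * 77.3 = 42.1784 $


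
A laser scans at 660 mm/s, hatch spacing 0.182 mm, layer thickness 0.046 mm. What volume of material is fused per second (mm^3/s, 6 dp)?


Rate = 660 * 0.182 * 0.046 = 5.52552 mm^3/s


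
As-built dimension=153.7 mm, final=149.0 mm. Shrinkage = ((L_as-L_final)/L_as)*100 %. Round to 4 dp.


Shrinkage = ((153.7-149.0)/153.7)*100 = 3.0579 %


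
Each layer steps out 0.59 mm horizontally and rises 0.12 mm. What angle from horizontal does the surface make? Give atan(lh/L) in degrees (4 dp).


angle = atan(0.12/0.59) = 11.4966 degrees


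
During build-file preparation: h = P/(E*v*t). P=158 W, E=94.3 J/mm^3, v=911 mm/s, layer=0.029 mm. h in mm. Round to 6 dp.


h = 158 / (94.3*911*0.029) = 0.06342 mm


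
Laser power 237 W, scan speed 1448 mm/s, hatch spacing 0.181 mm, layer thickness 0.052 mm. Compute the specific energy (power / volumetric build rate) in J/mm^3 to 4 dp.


Build rate = 1448 * 0.181 * 0.052 = 13.628576 mm^3/s
SE = 237 / 13.628576 = 17.3899 J/mm^3


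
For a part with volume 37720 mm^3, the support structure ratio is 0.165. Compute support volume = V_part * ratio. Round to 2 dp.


V_support = 37720 * 0.165 = 6223.8 mm^3


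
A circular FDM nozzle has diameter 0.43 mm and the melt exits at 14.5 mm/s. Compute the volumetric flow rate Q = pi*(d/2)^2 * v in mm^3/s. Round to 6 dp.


A = pi*(0.43/2)^2 = 0.14522012 mm^2
Q = 0.14522012 * 14.5 = 2.105692 mm^3/s


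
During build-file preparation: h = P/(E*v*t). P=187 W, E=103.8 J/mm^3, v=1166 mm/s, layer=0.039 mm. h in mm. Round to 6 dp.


h = 187 / (103.8*1166*0.039) = 0.039617 mm


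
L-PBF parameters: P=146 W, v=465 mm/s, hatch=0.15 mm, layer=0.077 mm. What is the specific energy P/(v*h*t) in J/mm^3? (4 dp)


Build rate = 465 * 0.15 * 0.077 = 5.37075 mm^3/s
SE = 146 / 5.37075 = 27.1843 J/mm^3


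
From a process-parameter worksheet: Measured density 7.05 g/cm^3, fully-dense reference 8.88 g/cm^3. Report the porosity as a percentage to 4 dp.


Porosity = (1-7.05/8.88)*100 = 20.6081 %


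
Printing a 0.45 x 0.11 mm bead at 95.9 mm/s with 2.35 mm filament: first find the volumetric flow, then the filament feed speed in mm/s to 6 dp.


Q = 0.45 * 0.11 * 95.9 = 4.74705 mm^3/s
A_fil = pi*(2.35/2)^2 = 4.33736136 mm^2
v_feed = 4.74705 / 4.33736136 = 1.094456 mm/s


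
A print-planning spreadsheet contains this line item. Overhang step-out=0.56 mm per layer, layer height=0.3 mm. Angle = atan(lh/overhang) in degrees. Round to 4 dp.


angle = atan(0.3/0.56) = 28.1786 degrees


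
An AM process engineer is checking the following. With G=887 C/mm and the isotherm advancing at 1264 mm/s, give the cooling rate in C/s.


CR = 887 * 1264 = 1121168 C/s


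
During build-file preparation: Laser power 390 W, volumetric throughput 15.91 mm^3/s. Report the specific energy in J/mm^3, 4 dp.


SE = 390 / 15.91 = 24.5129 J/mm^3


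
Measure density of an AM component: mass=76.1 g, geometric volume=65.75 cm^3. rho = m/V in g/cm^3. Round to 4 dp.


rho = 76.1 / 65.75 = 1.1574 g/cm^3


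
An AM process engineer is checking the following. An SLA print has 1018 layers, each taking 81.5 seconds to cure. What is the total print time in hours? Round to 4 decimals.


t = 1018 * 81.5 / 3600 = 23.0464 hrs


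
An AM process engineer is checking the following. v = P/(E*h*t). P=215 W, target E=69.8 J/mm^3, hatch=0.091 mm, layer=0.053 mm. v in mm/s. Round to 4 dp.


v = 215 / (69.8*0.091*0.053) = 638.6542 mm/s


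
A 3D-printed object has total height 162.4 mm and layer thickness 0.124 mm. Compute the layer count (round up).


Layers = ceil(162.4/0.124) = 1310


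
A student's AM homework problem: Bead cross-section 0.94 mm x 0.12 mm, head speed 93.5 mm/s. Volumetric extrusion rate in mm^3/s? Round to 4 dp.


Rate = 0.94 * 0.12 * 93.5 = 10.5468 mm^3/s


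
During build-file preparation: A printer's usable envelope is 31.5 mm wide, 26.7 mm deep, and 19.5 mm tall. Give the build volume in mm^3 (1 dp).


V = 31.5 * 26.7 * 19.5 = 16400.5 mm^3


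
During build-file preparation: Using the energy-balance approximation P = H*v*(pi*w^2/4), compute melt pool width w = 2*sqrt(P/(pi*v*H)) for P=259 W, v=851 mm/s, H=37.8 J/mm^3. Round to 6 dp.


w = 2*sqrt(259/(pi*851*37.8)) = 0.10125 mm


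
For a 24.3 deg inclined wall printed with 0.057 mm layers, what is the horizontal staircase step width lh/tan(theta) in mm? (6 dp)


step = 0.057 / tan(24.3) = 0.126241 mm
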